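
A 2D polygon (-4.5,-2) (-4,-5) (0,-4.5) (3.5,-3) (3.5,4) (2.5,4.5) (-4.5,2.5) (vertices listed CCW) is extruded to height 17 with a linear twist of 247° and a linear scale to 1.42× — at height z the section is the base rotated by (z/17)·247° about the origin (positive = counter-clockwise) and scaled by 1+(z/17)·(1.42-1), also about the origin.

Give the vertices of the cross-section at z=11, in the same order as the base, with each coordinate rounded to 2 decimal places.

Cross-section at z=11: (6.25,0.41) (6.97,4.21) (1.97,5.37) (-2.86,5.12) (-5.93,-3.24) (-4.96,-4.28) (4.28,-4.96)

t = z/height = 11/17 = 0.647059
s = 1 + (scale-1)·z/height = 1 + (1.42-1)·11/17 = 1.271765
θ = twist·z/height = 247°·11/17 = 159.8235° = 2.789447 rad
cos θ = -0.938635, sin θ = 0.344913 (intermediates below are computed at full precision and shown rounded to 5 d.p.)
v1: (-4.5,-2) → rotate → (4.91368,0.32516) → ×s → (6.24905,0.41353) → (6.25,0.41)
v2: (-4,-5) → rotate → (5.47910,3.31352) → ×s → (6.96813,4.21402) → (6.97,4.21)
v3: (0,-4.5) → rotate → (1.55211,4.22386) → ×s → (1.97392,5.37175) → (1.97,5.37)
v4: (3.5,-3) → rotate → (-2.25048,4.02310) → ×s → (-2.86209,5.11644) → (-2.86,5.12)
v5: (3.5,4) → rotate → (-4.66487,-2.54734) → ×s → (-5.93262,-3.23962) → (-5.93,-3.24)
v6: (2.5,4.5) → rotate → (-3.89869,-3.36157) → ×s → (-4.95822,-4.27513) → (-4.96,-4.28)
v7: (-4.5,2.5) → rotate → (3.36157,-3.89869) → ×s → (4.27513,-4.95822) → (4.28,-4.96)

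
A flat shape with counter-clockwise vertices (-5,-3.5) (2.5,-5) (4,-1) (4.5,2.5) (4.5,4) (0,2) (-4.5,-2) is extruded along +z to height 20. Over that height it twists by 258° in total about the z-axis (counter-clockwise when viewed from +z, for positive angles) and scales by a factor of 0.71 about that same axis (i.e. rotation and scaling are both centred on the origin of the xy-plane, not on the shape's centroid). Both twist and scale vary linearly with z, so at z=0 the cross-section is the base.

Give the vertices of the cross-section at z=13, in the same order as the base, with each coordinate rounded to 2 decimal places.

t = z/height = 13/20 = 0.65
s = 1 + (scale-1)·z/height = 1 + (0.71-1)·13/20 = 0.811500
θ = twist·z/height = 258°·13/20 = 167.7000° = 2.926917 rad
cos θ = -0.977046, sin θ = 0.213030 (intermediates below are computed at full precision and shown rounded to 5 d.p.)
v1: (-5,-3.5) → rotate → (5.63083,2.35451) → ×s → (4.56942,1.91068) → (4.57,1.91)
v2: (2.5,-5) → rotate → (-1.37746,5.41780) → ×s → (-1.11781,4.39655) → (-1.12,4.40)
v3: (4,-1) → rotate → (-3.69515,1.82917) → ×s → (-2.99862,1.48437) → (-3.00,1.48)
v4: (4.5,2.5) → rotate → (-4.92928,-1.48398) → ×s → (-4.00011,-1.20425) → (-4.00,-1.20)
v5: (4.5,4) → rotate → (-5.24883,-2.94955) → ×s → (-4.25942,-2.39356) → (-4.26,-2.39)
v6: (0,2) → rotate → (-0.42606,-1.95409) → ×s → (-0.34575,-1.58574) → (-0.35,-1.59)
v7: (-4.5,-2) → rotate → (4.82277,0.99545) → ×s → (3.91367,0.80781) → (3.91,0.81)

Cross-section at z=13: (4.57,1.91) (-1.12,4.40) (-3.00,1.48) (-4.00,-1.20) (-4.26,-2.39) (-0.35,-1.59) (3.91,0.81)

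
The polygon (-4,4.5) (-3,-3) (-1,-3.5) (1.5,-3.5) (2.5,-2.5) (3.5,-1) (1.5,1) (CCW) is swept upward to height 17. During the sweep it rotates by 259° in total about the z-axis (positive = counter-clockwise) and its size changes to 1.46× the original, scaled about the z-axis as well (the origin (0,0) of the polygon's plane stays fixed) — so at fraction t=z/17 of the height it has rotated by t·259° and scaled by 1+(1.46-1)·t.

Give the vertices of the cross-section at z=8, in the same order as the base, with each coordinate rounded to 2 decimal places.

Cross-section at z=8: (-2.08,-7.02) (5.03,-1.17) (4.26,1.22) (2.65,3.80) (0.98,4.19) (-1.22,4.26) (-2.00,0.91)

t = z/height = 8/17 = 0.470588
s = 1 + (scale-1)·z/height = 1 + (1.46-1)·8/17 = 1.216471
θ = twist·z/height = 259°·8/17 = 121.8824° = 2.127248 rad
cos θ = -0.528177, sin θ = 0.849134 (intermediates below are computed at full precision and shown rounded to 5 d.p.)
v1: (-4,4.5) → rotate → (-1.70840,-5.77333) → ×s → (-2.07822,-7.02309) → (-2.08,-7.02)
v2: (-3,-3) → rotate → (4.13193,-0.96287) → ×s → (5.02638,-1.17131) → (5.03,-1.17)
v3: (-1,-3.5) → rotate → (3.50015,0.99948) → ×s → (4.25783,1.21584) → (4.26,1.22)
v4: (1.5,-3.5) → rotate → (2.17971,3.12232) → ×s → (2.65155,3.79821) → (2.65,3.80)
v5: (2.5,-2.5) → rotate → (0.80239,3.44328) → ×s → (0.97609,4.18865) → (0.98,4.19)
v6: (3.5,-1) → rotate → (-0.99948,3.50015) → ×s → (-1.21584,4.25783) → (-1.22,4.26)
v7: (1.5,1) → rotate → (-1.64140,0.74552) → ×s → (-1.99671,0.90691) → (-2.00,0.91)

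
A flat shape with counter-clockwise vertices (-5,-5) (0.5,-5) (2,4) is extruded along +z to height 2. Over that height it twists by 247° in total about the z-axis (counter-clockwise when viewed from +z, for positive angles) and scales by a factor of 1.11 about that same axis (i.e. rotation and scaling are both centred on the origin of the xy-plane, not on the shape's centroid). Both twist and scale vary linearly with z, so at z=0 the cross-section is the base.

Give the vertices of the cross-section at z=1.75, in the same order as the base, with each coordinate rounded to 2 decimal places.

t = z/height = 1.75/2 = 0.875
s = 1 + (scale-1)·z/height = 1 + (1.11-1)·1.75/2 = 1.096250
θ = twist·z/height = 247°·1.75/2 = 216.1250° = 3.772093 rad
cos θ = -0.807733, sin θ = -0.589549 (intermediates below are computed at full precision and shown rounded to 5 d.p.)
v1: (-5,-5) → rotate → (1.09092,6.98641) → ×s → (1.19592,7.65885) → (1.20,7.66)
v2: (0.5,-5) → rotate → (-3.35161,3.74389) → ×s → (-3.67420,4.10424) → (-3.67,4.10)
v3: (2,4) → rotate → (0.74273,-4.41003) → ×s → (0.81422,-4.83449) → (0.81,-4.83)

Cross-section at z=1.75: (1.20,7.66) (-3.67,4.10) (0.81,-4.83)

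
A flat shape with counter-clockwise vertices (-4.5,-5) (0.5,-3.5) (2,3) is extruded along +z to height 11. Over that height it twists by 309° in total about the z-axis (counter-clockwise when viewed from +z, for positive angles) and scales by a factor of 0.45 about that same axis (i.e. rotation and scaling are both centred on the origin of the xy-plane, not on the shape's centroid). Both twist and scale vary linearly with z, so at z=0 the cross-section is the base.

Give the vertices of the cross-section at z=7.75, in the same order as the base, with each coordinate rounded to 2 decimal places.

Cross-section at z=7.75: (0.31,4.11) (-1.55,1.51) (0.15,-2.20)

t = z/height = 7.75/11 = 0.704545
s = 1 + (scale-1)·z/height = 1 + (0.45-1)·7.75/11 = 0.612500
θ = twist·z/height = 309°·7.75/11 = 217.7045° = 3.799661 rad
cos θ = -0.791175, sin θ = -0.611590 (intermediates below are computed at full precision and shown rounded to 5 d.p.)
v1: (-4.5,-5) → rotate → (0.50234,6.70803) → ×s → (0.30768,4.10867) → (0.31,4.11)
v2: (0.5,-3.5) → rotate → (-2.53615,2.46332) → ×s → (-1.55339,1.50878) → (-1.55,1.51)
v3: (2,3) → rotate → (0.25242,-3.59670) → ×s → (0.15461,-2.20298) → (0.15,-2.20)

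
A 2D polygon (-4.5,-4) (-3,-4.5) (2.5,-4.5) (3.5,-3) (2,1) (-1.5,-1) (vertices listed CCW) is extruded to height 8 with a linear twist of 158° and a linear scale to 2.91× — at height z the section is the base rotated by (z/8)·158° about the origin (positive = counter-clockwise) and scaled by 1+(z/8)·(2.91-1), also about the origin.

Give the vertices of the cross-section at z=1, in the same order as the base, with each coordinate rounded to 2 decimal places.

Cross-section at z=1: (-3.57,-6.55) (-1.61,-6.50) (4.80,-4.20) (5.34,-2.03) (1.91,2.00) (-1.33,-1.79)

t = z/height = 1/8 = 0.125
s = 1 + (scale-1)·z/height = 1 + (2.91-1)·1/8 = 1.238750
θ = twist·z/height = 158°·1/8 = 19.7500° = 0.344703 rad
cos θ = 0.941176, sin θ = 0.337917 (intermediates below are computed at full precision and shown rounded to 5 d.p.)
v1: (-4.5,-4) → rotate → (-2.88363,-5.28533) → ×s → (-3.57209,-6.54720) → (-3.57,-6.55)
v2: (-3,-4.5) → rotate → (-1.30290,-5.24904) → ×s → (-1.61397,-6.50225) → (-1.61,-6.50)
v3: (2.5,-4.5) → rotate → (3.87357,-3.39050) → ×s → (4.79838,-4.19998) → (4.80,-4.20)
v4: (3.5,-3) → rotate → (4.30787,-1.64082) → ×s → (5.33637,-2.03257) → (5.34,-2.03)
v5: (2,1) → rotate → (1.54444,1.61701) → ×s → (1.91317,2.00307) → (1.91,2.00)
v6: (-1.5,-1) → rotate → (-1.07385,-1.44805) → ×s → (-1.33023,-1.79377) → (-1.33,-1.79)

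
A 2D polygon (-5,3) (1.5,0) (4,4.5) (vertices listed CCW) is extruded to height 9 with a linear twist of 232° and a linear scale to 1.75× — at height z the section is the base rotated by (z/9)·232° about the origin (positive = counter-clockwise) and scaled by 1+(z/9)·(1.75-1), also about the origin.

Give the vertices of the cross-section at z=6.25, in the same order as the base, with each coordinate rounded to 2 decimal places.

Cross-section at z=6.25: (5.72,-6.78) (-2.16,0.74) (-7.97,-4.51)

t = z/height = 6.25/9 = 0.694444
s = 1 + (scale-1)·z/height = 1 + (1.75-1)·6.25/9 = 1.520833
θ = twist·z/height = 232°·6.25/9 = 161.1111° = 2.811919 rad
cos θ = -0.946148, sin θ = 0.323734 (intermediates below are computed at full precision and shown rounded to 5 d.p.)
v1: (-5,3) → rotate → (3.75954,-4.45711) → ×s → (5.71763,-6.77853) → (5.72,-6.78)
v2: (1.5,0) → rotate → (-1.41922,0.48560) → ×s → (-2.15840,0.73852) → (-2.16,0.74)
v3: (4,4.5) → rotate → (-5.24140,-2.96273) → ×s → (-7.97129,-4.50582) → (-7.97,-4.51)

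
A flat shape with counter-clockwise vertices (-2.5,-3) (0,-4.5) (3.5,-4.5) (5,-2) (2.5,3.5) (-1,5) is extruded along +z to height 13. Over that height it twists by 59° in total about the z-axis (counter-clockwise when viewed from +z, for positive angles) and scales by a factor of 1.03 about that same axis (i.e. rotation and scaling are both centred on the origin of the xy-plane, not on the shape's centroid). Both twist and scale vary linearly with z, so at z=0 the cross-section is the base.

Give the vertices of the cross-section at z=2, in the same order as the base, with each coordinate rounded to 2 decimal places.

t = z/height = 2/13 = 0.153846
s = 1 + (scale-1)·z/height = 1 + (1.03-1)·2/13 = 1.004615
θ = twist·z/height = 59°·2/13 = 9.0769° = 0.158422 rad
cos θ = 0.987477, sin θ = 0.157760 (intermediates below are computed at full precision and shown rounded to 5 d.p.)
v1: (-2.5,-3) → rotate → (-1.99541,-3.35683) → ×s → (-2.00462,-3.37233) → (-2.00,-3.37)
v2: (0,-4.5) → rotate → (0.70992,-4.44365) → ×s → (0.71320,-4.46416) → (0.71,-4.46)
v3: (3.5,-4.5) → rotate → (4.16609,-3.89149) → ×s → (4.18532,-3.90945) → (4.19,-3.91)
v4: (5,-2) → rotate → (5.25291,-1.18615) → ×s → (5.27715,-1.19163) → (5.28,-1.19)
v5: (2.5,3.5) → rotate → (1.91653,3.85057) → ×s → (1.92538,3.86834) → (1.93,3.87)
v6: (-1,5) → rotate → (-1.77628,4.77963) → ×s → (-1.78448,4.80169) → (-1.78,4.80)

Cross-section at z=2: (-2.00,-3.37) (0.71,-4.46) (4.19,-3.91) (5.28,-1.19) (1.93,3.87) (-1.78,4.80)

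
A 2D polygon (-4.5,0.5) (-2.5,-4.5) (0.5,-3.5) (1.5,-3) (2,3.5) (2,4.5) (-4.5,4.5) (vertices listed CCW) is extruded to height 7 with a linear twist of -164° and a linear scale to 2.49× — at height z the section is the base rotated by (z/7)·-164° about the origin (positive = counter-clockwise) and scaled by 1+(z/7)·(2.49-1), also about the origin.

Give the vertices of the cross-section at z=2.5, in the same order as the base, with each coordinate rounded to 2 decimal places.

t = z/height = 2.5/7 = 0.357143
s = 1 + (scale-1)·z/height = 1 + (2.49-1)·2.5/7 = 1.532143
θ = twist·z/height = -164°·2.5/7 = -58.5714° = -1.022264 rad
cos θ = 0.521435, sin θ = -0.853291 (intermediates below are computed at full precision and shown rounded to 5 d.p.)
v1: (-4.5,0.5) → rotate → (-1.91981,4.10053) → ×s → (-2.94143,6.28259) → (-2.94,6.28)
v2: (-2.5,-4.5) → rotate → (-5.14340,-0.21323) → ×s → (-7.88042,-0.32670) → (-7.88,-0.33)
v3: (0.5,-3.5) → rotate → (-2.72580,-2.25167) → ×s → (-4.17632,-3.44988) → (-4.18,-3.45)
v4: (1.5,-3) → rotate → (-1.77772,-2.84424) → ×s → (-2.72372,-4.35778) → (-2.72,-4.36)
v5: (2,3.5) → rotate → (4.02939,0.11844) → ×s → (6.17360,0.18147) → (6.17,0.18)
v6: (2,4.5) → rotate → (4.88268,0.63988) → ×s → (7.48096,0.98038) → (7.48,0.98)
v7: (-4.5,4.5) → rotate → (1.49335,6.18627) → ×s → (2.28803,9.47825) → (2.29,9.48)

Cross-section at z=2.5: (-2.94,6.28) (-7.88,-0.33) (-4.18,-3.45) (-2.72,-4.36) (6.17,0.18) (7.48,0.98) (2.29,9.48)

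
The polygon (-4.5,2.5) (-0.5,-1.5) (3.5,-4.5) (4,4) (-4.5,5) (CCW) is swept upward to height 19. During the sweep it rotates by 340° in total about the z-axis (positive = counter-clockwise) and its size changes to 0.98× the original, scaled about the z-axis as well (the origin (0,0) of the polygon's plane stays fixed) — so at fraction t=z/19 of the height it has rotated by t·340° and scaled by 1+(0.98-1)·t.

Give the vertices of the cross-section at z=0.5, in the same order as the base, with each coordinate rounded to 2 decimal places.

t = z/height = 0.5/19 = 0.0263158
s = 1 + (scale-1)·z/height = 1 + (0.98-1)·0.5/19 = 0.999474
θ = twist·z/height = 340°·0.5/19 = 8.9474° = 0.156161 rad
cos θ = 0.987832, sin θ = 0.155527 (intermediates below are computed at full precision and shown rounded to 5 d.p.)
v1: (-4.5,2.5) → rotate → (-4.83406,1.76971) → ×s → (-4.83152,1.76878) → (-4.83,1.77)
v2: (-0.5,-1.5) → rotate → (-0.26063,-1.55951) → ×s → (-0.26049,-1.55869) → (-0.26,-1.56)
v3: (3.5,-4.5) → rotate → (4.15728,-3.90090) → ×s → (4.15509,-3.89884) → (4.16,-3.90)
v4: (4,4) → rotate → (3.32922,4.57343) → ×s → (3.32747,4.57103) → (3.33,4.57)
v5: (-4.5,5) → rotate → (-5.22288,4.23929) → ×s → (-5.22013,4.23705) → (-5.22,4.24)

Cross-section at z=0.5: (-4.83,1.77) (-0.26,-1.56) (4.16,-3.90) (3.33,4.57) (-5.22,4.24)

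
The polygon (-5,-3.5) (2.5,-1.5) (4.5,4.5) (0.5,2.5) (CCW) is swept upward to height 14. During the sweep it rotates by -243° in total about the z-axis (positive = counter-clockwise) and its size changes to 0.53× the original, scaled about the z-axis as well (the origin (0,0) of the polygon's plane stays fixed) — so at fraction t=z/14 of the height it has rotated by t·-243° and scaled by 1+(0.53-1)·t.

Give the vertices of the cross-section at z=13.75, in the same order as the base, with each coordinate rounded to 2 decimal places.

Cross-section at z=13.75: (3.01,-1.32) (-0.01,1.57) (-3.33,0.81) (-1.29,-0.47)

t = z/height = 13.75/14 = 0.982143
s = 1 + (scale-1)·z/height = 1 + (0.53-1)·13.75/14 = 0.538393
θ = twist·z/height = -243°·13.75/14 = -238.6607° = -4.165415 rad
cos θ = -0.520105, sin θ = 0.854102 (intermediates below are computed at full precision and shown rounded to 5 d.p.)
v1: (-5,-3.5) → rotate → (5.58988,-2.45015) → ×s → (3.00955,-1.31914) → (3.01,-1.32)
v2: (2.5,-1.5) → rotate → (-0.01911,2.91541) → ×s → (-0.01029,1.56964) → (-0.01,1.57)
v3: (4.5,4.5) → rotate → (-6.18393,1.50299) → ×s → (-3.32939,0.80920) → (-3.33,0.81)
v4: (0.5,2.5) → rotate → (-2.39531,-0.87321) → ×s → (-1.28962,-0.47013) → (-1.29,-0.47)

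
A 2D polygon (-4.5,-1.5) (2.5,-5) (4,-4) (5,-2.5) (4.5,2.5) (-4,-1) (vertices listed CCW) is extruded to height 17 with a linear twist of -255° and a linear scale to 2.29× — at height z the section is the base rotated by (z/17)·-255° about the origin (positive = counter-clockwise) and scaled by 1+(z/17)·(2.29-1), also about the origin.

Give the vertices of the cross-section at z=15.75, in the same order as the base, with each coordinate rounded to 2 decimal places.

t = z/height = 15.75/17 = 0.926471
s = 1 + (scale-1)·z/height = 1 + (2.29-1)·15.75/17 = 2.195147
θ = twist·z/height = -255°·15.75/17 = -236.2500° = -4.123340 rad
cos θ = -0.555570, sin θ = 0.831470 (intermediates below are computed at full precision and shown rounded to 5 d.p.)
v1: (-4.5,-1.5) → rotate → (3.74727,-2.90826) → ×s → (8.22581,-6.38405) → (8.23,-6.38)
v2: (2.5,-5) → rotate → (2.76842,4.85653) → ×s → (6.07709,10.66079) → (6.08,10.66)
v3: (4,-4) → rotate → (1.10360,5.54816) → ×s → (2.42256,12.17903) → (2.42,12.18)
v4: (5,-2.5) → rotate → (-0.69918,5.54627) → ×s → (-1.53480,12.17489) → (-1.53,12.17)
v5: (4.5,2.5) → rotate → (-4.57874,2.35269) → ×s → (-10.05101,5.16450) → (-10.05,5.16)
v6: (-4,-1) → rotate → (3.05375,-2.77031) → ×s → (6.70343,-6.08123) → (6.70,-6.08)

Cross-section at z=15.75: (8.23,-6.38) (6.08,10.66) (2.42,12.18) (-1.53,12.17) (-10.05,5.16) (6.70,-6.08)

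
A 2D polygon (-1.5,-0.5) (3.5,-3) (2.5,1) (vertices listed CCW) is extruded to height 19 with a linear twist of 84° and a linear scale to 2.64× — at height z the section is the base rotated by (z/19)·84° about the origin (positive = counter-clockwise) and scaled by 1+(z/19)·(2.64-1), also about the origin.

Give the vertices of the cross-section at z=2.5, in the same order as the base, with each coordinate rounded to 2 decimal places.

Cross-section at z=2.5: (-1.67,-0.95) (4.88,-2.76) (2.75,1.78)

t = z/height = 2.5/19 = 0.131579
s = 1 + (scale-1)·z/height = 1 + (2.64-1)·2.5/19 = 1.215789
θ = twist·z/height = 84°·2.5/19 = 11.0526° = 0.192905 rad
cos θ = 0.981451, sin θ = 0.191711 (intermediates below are computed at full precision and shown rounded to 5 d.p.)
v1: (-1.5,-0.5) → rotate → (-1.37632,-0.77829) → ×s → (-1.67332,-0.94624) → (-1.67,-0.95)
v2: (3.5,-3) → rotate → (4.01021,-2.27337) → ×s → (4.87557,-2.76394) → (4.88,-2.76)
v3: (2.5,1) → rotate → (2.26192,1.46073) → ×s → (2.75002,1.77594) → (2.75,1.78)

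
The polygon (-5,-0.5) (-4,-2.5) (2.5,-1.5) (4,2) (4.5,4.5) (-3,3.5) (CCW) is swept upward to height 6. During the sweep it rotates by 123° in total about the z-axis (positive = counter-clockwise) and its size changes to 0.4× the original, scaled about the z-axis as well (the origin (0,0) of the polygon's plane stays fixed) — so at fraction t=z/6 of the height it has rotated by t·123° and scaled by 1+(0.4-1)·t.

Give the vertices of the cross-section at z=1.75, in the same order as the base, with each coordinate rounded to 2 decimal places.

Cross-section at z=1.75: (-3.10,-2.75) (-1.47,-3.61) (2.40,0.21) (1.71,3.27) (0.83,5.18) (-3.70,0.89)

t = z/height = 1.75/6 = 0.291667
s = 1 + (scale-1)·z/height = 1 + (0.4-1)·1.75/6 = 0.825000
θ = twist·z/height = 123°·1.75/6 = 35.8750° = 0.626137 rad
cos θ = 0.810297, sin θ = 0.586019 (intermediates below are computed at full precision and shown rounded to 5 d.p.)
v1: (-5,-0.5) → rotate → (-3.75848,-3.33524) → ×s → (-3.10074,-2.75158) → (-3.10,-2.75)
v2: (-4,-2.5) → rotate → (-1.77614,-4.36982) → ×s → (-1.46532,-3.60510) → (-1.47,-3.61)
v3: (2.5,-1.5) → rotate → (2.90477,0.24960) → ×s → (2.39644,0.20592) → (2.40,0.21)
v4: (4,2) → rotate → (2.06915,3.96467) → ×s → (1.70705,3.27085) → (1.71,3.27)
v5: (4.5,4.5) → rotate → (1.00925,6.28342) → ×s → (0.83263,5.18382) → (0.83,5.18)
v6: (-3,3.5) → rotate → (-4.48196,1.07798) → ×s → (-3.69762,0.88934) → (-3.70,0.89)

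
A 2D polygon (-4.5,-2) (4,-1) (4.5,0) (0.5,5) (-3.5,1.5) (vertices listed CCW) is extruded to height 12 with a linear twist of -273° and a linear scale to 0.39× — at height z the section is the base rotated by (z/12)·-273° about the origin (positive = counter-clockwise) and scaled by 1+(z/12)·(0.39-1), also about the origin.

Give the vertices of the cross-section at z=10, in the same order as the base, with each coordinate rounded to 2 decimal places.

t = z/height = 10/12 = 0.833333
s = 1 + (scale-1)·z/height = 1 + (0.39-1)·10/12 = 0.491667
θ = twist·z/height = -273°·10/12 = -227.5000° = -3.970624 rad
cos θ = -0.675590, sin θ = 0.737277 (intermediates below are computed at full precision and shown rounded to 5 d.p.)
v1: (-4.5,-2) → rotate → (4.51471,-1.96657) → ×s → (2.21973,-0.96690) → (2.22,-0.97)
v2: (4,-1) → rotate → (-1.96508,3.62470) → ×s → (-0.96617,1.78214) → (-0.97,1.78)
v3: (4.5,0) → rotate → (-3.04016,3.31775) → ×s → (-1.49474,1.63123) → (-1.49,1.63)
v4: (0.5,5) → rotate → (-4.02418,-3.00931) → ×s → (-1.97856,-1.47958) → (-1.98,-1.48)
v5: (-3.5,1.5) → rotate → (1.25865,-3.59386) → ×s → (0.61884,-1.76698) → (0.62,-1.77)

Cross-section at z=10: (2.22,-0.97) (-0.97,1.78) (-1.49,1.63) (-1.98,-1.48) (0.62,-1.77)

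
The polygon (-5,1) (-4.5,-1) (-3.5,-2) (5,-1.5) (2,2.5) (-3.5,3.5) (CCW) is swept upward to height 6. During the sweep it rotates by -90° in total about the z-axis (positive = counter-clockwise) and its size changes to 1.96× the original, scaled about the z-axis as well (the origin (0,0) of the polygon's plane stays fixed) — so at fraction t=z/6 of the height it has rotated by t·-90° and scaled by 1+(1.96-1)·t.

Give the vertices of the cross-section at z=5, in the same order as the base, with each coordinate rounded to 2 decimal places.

t = z/height = 5/6 = 0.833333
s = 1 + (scale-1)·z/height = 1 + (1.96-1)·5/6 = 1.800000
θ = twist·z/height = -90°·5/6 = -75.0000° = -1.308997 rad
cos θ = 0.258819, sin θ = -0.965926 (intermediates below are computed at full precision and shown rounded to 5 d.p.)
v1: (-5,1) → rotate → (-0.32817,5.08845) → ×s → (-0.59070,9.15921) → (-0.59,9.16)
v2: (-4.5,-1) → rotate → (-2.13061,4.08785) → ×s → (-3.83510,7.35812) → (-3.84,7.36)
v3: (-3.5,-2) → rotate → (-2.83772,2.86310) → ×s → (-5.10789,5.15358) → (-5.11,5.15)
v4: (5,-1.5) → rotate → (-0.15479,-5.21786) → ×s → (-0.27863,-9.39214) → (-0.28,-9.39)
v5: (2,2.5) → rotate → (2.93245,-1.28480) → ×s → (5.27841,-2.31265) → (5.28,-2.31)
v6: (-3.5,3.5) → rotate → (2.47487,4.28661) → ×s → (4.45477,7.71589) → (4.45,7.72)

Cross-section at z=5: (-0.59,9.16) (-3.84,7.36) (-5.11,5.15) (-0.28,-9.39) (5.28,-2.31) (4.45,7.72)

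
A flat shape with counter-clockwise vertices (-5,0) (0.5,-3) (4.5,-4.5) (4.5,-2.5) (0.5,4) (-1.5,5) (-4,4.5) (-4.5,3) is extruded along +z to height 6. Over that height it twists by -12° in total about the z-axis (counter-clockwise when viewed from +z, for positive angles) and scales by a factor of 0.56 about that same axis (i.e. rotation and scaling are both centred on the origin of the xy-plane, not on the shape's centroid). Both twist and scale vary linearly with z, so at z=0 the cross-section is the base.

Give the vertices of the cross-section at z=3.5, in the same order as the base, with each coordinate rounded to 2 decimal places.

t = z/height = 3.5/6 = 0.583333
s = 1 + (scale-1)·z/height = 1 + (0.56-1)·3.5/6 = 0.743333
θ = twist·z/height = -12°·3.5/6 = -7.0000° = -0.122173 rad
cos θ = 0.992546, sin θ = -0.121869 (intermediates below are computed at full precision and shown rounded to 5 d.p.)
v1: (-5,0) → rotate → (-4.96273,0.60935) → ×s → (-3.68896,0.45295) → (-3.69,0.45)
v2: (0.5,-3) → rotate → (0.13067,-3.03857) → ×s → (0.09713,-2.25867) → (0.10,-2.26)
v3: (4.5,-4.5) → rotate → (3.91805,-5.01487) → ×s → (2.91241,-3.72772) → (2.91,-3.73)
v4: (4.5,-2.5) → rotate → (4.16178,-3.02978) → ×s → (3.09359,-2.25213) → (3.09,-2.25)
v5: (0.5,4) → rotate → (0.98375,3.90925) → ×s → (0.73125,2.90588) → (0.73,2.91)
v6: (-1.5,5) → rotate → (-0.87947,5.14553) → ×s → (-0.65374,3.82485) → (-0.65,3.82)
v7: (-4,4.5) → rotate → (-3.42177,4.95394) → ×s → (-2.54352,3.68243) → (-2.54,3.68)
v8: (-4.5,3) → rotate → (-4.10085,3.52605) → ×s → (-3.04830,2.62103) → (-3.05,2.62)

Cross-section at z=3.5: (-3.69,0.45) (0.10,-2.26) (2.91,-3.73) (3.09,-2.25) (0.73,2.91) (-0.65,3.82) (-2.54,3.68) (-3.05,2.62)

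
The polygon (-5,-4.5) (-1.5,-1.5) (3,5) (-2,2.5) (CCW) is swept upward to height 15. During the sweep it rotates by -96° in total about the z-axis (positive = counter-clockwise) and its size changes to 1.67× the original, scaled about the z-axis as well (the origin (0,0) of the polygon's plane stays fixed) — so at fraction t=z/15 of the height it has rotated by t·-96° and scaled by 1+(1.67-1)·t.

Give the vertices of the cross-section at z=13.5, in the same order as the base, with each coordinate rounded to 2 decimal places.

Cross-section at z=13.5: (-7.70,7.55) (-2.55,2.25) (8.30,-4.30) (3.80,3.45)

t = z/height = 13.5/15 = 0.9
s = 1 + (scale-1)·z/height = 1 + (1.67-1)·13.5/15 = 1.603000
θ = twist·z/height = -96°·13.5/15 = -86.4000° = -1.507964 rad
cos θ = 0.062791, sin θ = -0.998027 (intermediates below are computed at full precision and shown rounded to 5 d.p.)
v1: (-5,-4.5) → rotate → (-4.80507,4.70758) → ×s → (-7.70253,7.54624) → (-7.70,7.55)
v2: (-1.5,-1.5) → rotate → (-1.59123,1.40285) → ×s → (-2.55074,2.24878) → (-2.55,2.25)
v3: (3,5) → rotate → (5.17851,-2.68013) → ×s → (8.30114,-4.29624) → (8.30,-4.30)
v4: (-2,2.5) → rotate → (2.36949,2.15303) → ×s → (3.79829,3.45131) → (3.80,3.45)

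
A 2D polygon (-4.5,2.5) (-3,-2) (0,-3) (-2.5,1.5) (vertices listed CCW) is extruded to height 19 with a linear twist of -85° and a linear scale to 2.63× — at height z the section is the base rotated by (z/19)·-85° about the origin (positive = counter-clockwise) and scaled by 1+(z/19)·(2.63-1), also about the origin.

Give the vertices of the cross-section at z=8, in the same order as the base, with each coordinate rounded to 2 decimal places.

Cross-section at z=8: (-3.69,7.86) (-6.08,0.22) (-2.96,-4.10) (-1.94,4.52)

t = z/height = 8/19 = 0.421053
s = 1 + (scale-1)·z/height = 1 + (2.63-1)·8/19 = 1.686316
θ = twist·z/height = -85°·8/19 = -35.7895° = -0.624644 rad
cos θ = 0.811171, sin θ = -0.584809 (intermediates below are computed at full precision and shown rounded to 5 d.p.)
v1: (-4.5,2.5) → rotate → (-2.18825,4.65957) → ×s → (-3.69008,7.85750) → (-3.69,7.86)
v2: (-3,-2) → rotate → (-3.60313,0.13208) → ×s → (-6.07602,0.22273) → (-6.08,0.22)
v3: (0,-3) → rotate → (-1.75443,-2.43351) → ×s → (-2.95852,-4.10367) → (-2.96,-4.10)
v4: (-2.5,1.5) → rotate → (-1.15072,2.67878) → ×s → (-1.94047,4.51727) → (-1.94,4.52)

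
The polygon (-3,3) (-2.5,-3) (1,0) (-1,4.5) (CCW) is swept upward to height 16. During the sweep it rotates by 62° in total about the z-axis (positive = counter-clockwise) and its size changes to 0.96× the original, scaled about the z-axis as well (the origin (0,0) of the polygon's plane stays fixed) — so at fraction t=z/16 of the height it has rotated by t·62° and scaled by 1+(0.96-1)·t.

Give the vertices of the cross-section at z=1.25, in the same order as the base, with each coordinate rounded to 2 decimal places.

Cross-section at z=1.25: (-3.23,2.73) (-2.23,-3.19) (0.99,0.08) (-1.37,4.39)

t = z/height = 1.25/16 = 0.078125
s = 1 + (scale-1)·z/height = 1 + (0.96-1)·1.25/16 = 0.996875
θ = twist·z/height = 62°·1.25/16 = 4.8438° = 0.084539 rad
cos θ = 0.996429, sin θ = 0.084439 (intermediates below are computed at full precision and shown rounded to 5 d.p.)
v1: (-3,3) → rotate → (-3.24260,2.73597) → ×s → (-3.23247,2.72742) → (-3.23,2.73)
v2: (-2.5,-3) → rotate → (-2.23776,-3.20038) → ×s → (-2.23076,-3.19038) → (-2.23,-3.19)
v3: (1,0) → rotate → (0.99643,0.08444) → ×s → (0.99331,0.08417) → (0.99,0.08)
v4: (-1,4.5) → rotate → (-1.37640,4.39949) → ×s → (-1.37210,4.38574) → (-1.37,4.39)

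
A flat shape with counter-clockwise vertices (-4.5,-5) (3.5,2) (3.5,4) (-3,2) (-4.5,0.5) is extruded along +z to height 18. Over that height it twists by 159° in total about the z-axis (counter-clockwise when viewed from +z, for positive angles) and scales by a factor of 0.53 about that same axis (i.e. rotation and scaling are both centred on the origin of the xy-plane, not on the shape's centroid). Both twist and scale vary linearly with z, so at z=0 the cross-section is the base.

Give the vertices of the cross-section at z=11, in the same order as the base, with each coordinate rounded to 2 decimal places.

Cross-section at z=11: (3.94,-2.74) (-1.73,2.30) (-3.14,2.12) (-1.15,-2.30) (0.05,-3.23)

t = z/height = 11/18 = 0.611111
s = 1 + (scale-1)·z/height = 1 + (0.53-1)·11/18 = 0.712778
θ = twist·z/height = 159°·11/18 = 97.1667° = 1.695878 rad
cos θ = -0.124756, sin θ = 0.992187 (intermediates below are computed at full precision and shown rounded to 5 d.p.)
v1: (-4.5,-5) → rotate → (5.52234,-3.84106) → ×s → (3.93620,-2.73782) → (3.94,-2.74)
v2: (3.5,2) → rotate → (-2.42102,3.22314) → ×s → (-1.72565,2.29739) → (-1.73,2.30)
v3: (3.5,4) → rotate → (-4.40540,2.97363) → ×s → (-3.14007,2.11954) → (-3.14,2.12)
v4: (-3,2) → rotate → (-1.61011,-3.22607) → ×s → (-1.14765,-2.29947) → (-1.15,-2.30)
v5: (-4.5,0.5) → rotate → (0.06531,-4.52722) → ×s → (0.04655,-3.22690) → (0.05,-3.23)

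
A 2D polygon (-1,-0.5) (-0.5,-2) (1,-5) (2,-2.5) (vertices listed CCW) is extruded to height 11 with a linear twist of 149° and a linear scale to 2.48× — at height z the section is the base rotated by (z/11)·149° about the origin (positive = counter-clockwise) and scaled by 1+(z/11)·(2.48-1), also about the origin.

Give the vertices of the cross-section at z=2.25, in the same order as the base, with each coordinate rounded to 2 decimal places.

Cross-section at z=2.25: (-0.79,-1.22) (0.76,-2.58) (4.43,-4.95) (3.90,-1.49)

t = z/height = 2.25/11 = 0.204545
s = 1 + (scale-1)·z/height = 1 + (2.48-1)·2.25/11 = 1.302727
θ = twist·z/height = 149°·2.25/11 = 30.4773° = 0.531929 rad
cos θ = 0.861830, sin θ = 0.507197 (intermediates below are computed at full precision and shown rounded to 5 d.p.)
v1: (-1,-0.5) → rotate → (-0.60823,-0.93811) → ×s → (-0.79236,-1.22210) → (-0.79,-1.22)
v2: (-0.5,-2) → rotate → (0.58348,-1.97726) → ×s → (0.76011,-2.57583) → (0.76,-2.58)
v3: (1,-5) → rotate → (3.39781,-3.80196) → ×s → (4.42642,-4.95291) → (4.43,-4.95)
v4: (2,-2.5) → rotate → (2.99165,-1.14018) → ×s → (3.89731,-1.48535) → (3.90,-1.49)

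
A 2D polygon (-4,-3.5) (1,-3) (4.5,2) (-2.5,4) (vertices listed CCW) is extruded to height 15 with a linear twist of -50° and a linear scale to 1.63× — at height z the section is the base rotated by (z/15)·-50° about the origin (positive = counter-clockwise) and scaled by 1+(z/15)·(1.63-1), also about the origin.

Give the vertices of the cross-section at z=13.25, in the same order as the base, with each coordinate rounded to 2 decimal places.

t = z/height = 13.25/15 = 0.883333
s = 1 + (scale-1)·z/height = 1 + (1.63-1)·13.25/15 = 1.556500
θ = twist·z/height = -50°·13.25/15 = -44.1667° = -0.770854 rad
cos θ = 0.717316, sin θ = -0.696748 (intermediates below are computed at full precision and shown rounded to 5 d.p.)
v1: (-4,-3.5) → rotate → (-5.30788,0.27639) → ×s → (-8.26172,0.43019) → (-8.26,0.43)
v2: (1,-3) → rotate → (-1.37293,-2.84870) → ×s → (-2.13696,-4.43400) → (-2.14,-4.43)
v3: (4.5,2) → rotate → (4.62142,-1.70073) → ×s → (7.19324,-2.64719) → (7.19,-2.65)
v4: (-2.5,4) → rotate → (0.99370,4.61113) → ×s → (1.54670,7.17723) → (1.55,7.18)

Cross-section at z=13.25: (-8.26,0.43) (-2.14,-4.43) (7.19,-2.65) (1.55,7.18)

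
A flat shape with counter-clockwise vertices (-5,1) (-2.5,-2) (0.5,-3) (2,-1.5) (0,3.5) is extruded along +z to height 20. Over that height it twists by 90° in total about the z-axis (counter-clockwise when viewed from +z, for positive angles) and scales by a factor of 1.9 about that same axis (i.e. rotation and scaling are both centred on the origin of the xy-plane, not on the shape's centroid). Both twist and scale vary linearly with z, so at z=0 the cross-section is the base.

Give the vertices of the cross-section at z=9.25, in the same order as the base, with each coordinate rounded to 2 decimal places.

t = z/height = 9.25/20 = 0.4625
s = 1 + (scale-1)·z/height = 1 + (1.9-1)·9.25/20 = 1.416250
θ = twist·z/height = 90°·9.25/20 = 41.6250° = 0.726493 rad
cos θ = 0.747508, sin θ = 0.664252 (intermediates below are computed at full precision and shown rounded to 5 d.p.)
v1: (-5,1) → rotate → (-4.40179,-2.57375) → ×s → (-6.23404,-3.64508) → (-6.23,-3.65)
v2: (-2.5,-2) → rotate → (-0.54027,-3.15565) → ×s → (-0.76515,-4.46919) → (-0.77,-4.47)
v3: (0.5,-3) → rotate → (2.36651,-1.91040) → ×s → (3.35157,-2.70560) → (3.35,-2.71)
v4: (2,-1.5) → rotate → (2.49140,0.20724) → ×s → (3.52844,0.29351) → (3.53,0.29)
v5: (0,3.5) → rotate → (-2.32488,2.61628) → ×s → (-3.29262,3.70531) → (-3.29,3.71)

Cross-section at z=9.25: (-6.23,-3.65) (-0.77,-4.47) (3.35,-2.71) (3.53,0.29) (-3.29,3.71)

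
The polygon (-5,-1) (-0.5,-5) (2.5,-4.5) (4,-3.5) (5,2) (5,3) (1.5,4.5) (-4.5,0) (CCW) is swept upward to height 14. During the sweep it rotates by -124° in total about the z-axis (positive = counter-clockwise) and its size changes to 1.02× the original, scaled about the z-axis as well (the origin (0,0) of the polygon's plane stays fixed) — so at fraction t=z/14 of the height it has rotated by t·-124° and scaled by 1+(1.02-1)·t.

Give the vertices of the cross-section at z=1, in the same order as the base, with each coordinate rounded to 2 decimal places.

t = z/height = 1/14 = 0.0714286
s = 1 + (scale-1)·z/height = 1 + (1.02-1)·1/14 = 1.001429
θ = twist·z/height = -124°·1/14 = -8.8571° = -0.154586 rad
cos θ = 0.988075, sin θ = -0.153971 (intermediates below are computed at full precision and shown rounded to 5 d.p.)
v1: (-5,-1) → rotate → (-5.09435,-0.21822) → ×s → (-5.10163,-0.21853) → (-5.10,-0.22)
v2: (-0.5,-5) → rotate → (-1.26389,-4.86339) → ×s → (-1.26570,-4.87034) → (-1.27,-4.87)
v3: (2.5,-4.5) → rotate → (1.77732,-4.83127) → ×s → (1.77986,-4.83817) → (1.78,-4.84)
v4: (4,-3.5) → rotate → (3.41340,-4.07415) → ×s → (3.41828,-4.07997) → (3.42,-4.08)
v5: (5,2) → rotate → (5.24832,1.20629) → ×s → (5.25582,1.20802) → (5.26,1.21)
v6: (5,3) → rotate → (5.40229,2.19437) → ×s → (5.41001,2.19750) → (5.41,2.20)
v7: (1.5,4.5) → rotate → (2.17498,4.21538) → ×s → (2.17809,4.22140) → (2.18,4.22)
v8: (-4.5,0) → rotate → (-4.44634,0.69287) → ×s → (-4.45269,0.69386) → (-4.45,0.69)

Cross-section at z=1: (-5.10,-0.22) (-1.27,-4.87) (1.78,-4.84) (3.42,-4.08) (5.26,1.21) (5.41,2.20) (2.18,4.22) (-4.45,0.69)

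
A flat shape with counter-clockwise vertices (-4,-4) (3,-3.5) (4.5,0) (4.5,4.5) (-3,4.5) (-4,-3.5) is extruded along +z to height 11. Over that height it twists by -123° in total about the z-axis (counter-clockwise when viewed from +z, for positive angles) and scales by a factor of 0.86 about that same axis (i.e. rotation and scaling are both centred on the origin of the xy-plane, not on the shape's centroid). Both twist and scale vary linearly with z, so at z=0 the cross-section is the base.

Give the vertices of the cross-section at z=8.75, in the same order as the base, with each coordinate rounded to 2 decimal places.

t = z/height = 8.75/11 = 0.795455
s = 1 + (scale-1)·z/height = 1 + (0.86-1)·8.75/11 = 0.888636
θ = twist·z/height = -123°·8.75/11 = -97.8409° = -1.707646 rad
cos θ = -0.136423, sin θ = -0.990651 (intermediates below are computed at full precision and shown rounded to 5 d.p.)
v1: (-4,-4) → rotate → (-3.41691,4.50829) → ×s → (-3.03639,4.00623) → (-3.04,4.01)
v2: (3,-3.5) → rotate → (-3.87655,-2.49447) → ×s → (-3.44484,-2.21668) → (-3.44,-2.22)
v3: (4.5,0) → rotate → (-0.61390,-4.45793) → ×s → (-0.54554,-3.96148) → (-0.55,-3.96)
v4: (4.5,4.5) → rotate → (3.84402,-5.07183) → ×s → (3.41594,-4.50701) → (3.42,-4.51)
v5: (-3,4.5) → rotate → (4.86720,2.35805) → ×s → (4.32517,2.09545) → (4.33,2.10)
v6: (-4,-3.5) → rotate → (-2.92159,4.44008) → ×s → (-2.59623,3.94562) → (-2.60,3.95)

Cross-section at z=8.75: (-3.04,4.01) (-3.44,-2.22) (-0.55,-3.96) (3.42,-4.51) (4.33,2.10) (-2.60,3.95)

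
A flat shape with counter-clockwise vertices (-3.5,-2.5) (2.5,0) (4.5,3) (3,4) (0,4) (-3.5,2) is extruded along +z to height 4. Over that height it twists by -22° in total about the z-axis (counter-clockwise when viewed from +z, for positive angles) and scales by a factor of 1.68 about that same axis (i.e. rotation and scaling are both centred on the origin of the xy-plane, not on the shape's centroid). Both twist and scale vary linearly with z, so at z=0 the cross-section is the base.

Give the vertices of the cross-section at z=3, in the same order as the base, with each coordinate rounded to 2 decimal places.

Cross-section at z=3: (-6.14,-2.12) (3.62,-1.07) (7.80,2.41) (6.06,4.50) (1.72,5.79) (-4.21,4.40)

t = z/height = 3/4 = 0.75
s = 1 + (scale-1)·z/height = 1 + (1.68-1)·3/4 = 1.510000
θ = twist·z/height = -22°·3/4 = -16.5000° = -0.287979 rad
cos θ = 0.958820, sin θ = -0.284015 (intermediates below are computed at full precision and shown rounded to 5 d.p.)
v1: (-3.5,-2.5) → rotate → (-4.06591,-1.40300) → ×s → (-6.13952,-2.11852) → (-6.14,-2.12)
v2: (2.5,0) → rotate → (2.39705,-0.71004) → ×s → (3.61954,-1.07216) → (3.62,-1.07)
v3: (4.5,3) → rotate → (5.16673,1.59839) → ×s → (7.80177,2.41357) → (7.80,2.41)
v4: (3,4) → rotate → (4.01252,2.98323) → ×s → (6.05891,4.50468) → (6.06,4.50)
v5: (0,4) → rotate → (1.13606,3.83528) → ×s → (1.71545,5.79127) → (1.72,5.79)
v6: (-3.5,2) → rotate → (-2.78784,2.91169) → ×s → (-4.20964,4.39666) → (-4.21,4.40)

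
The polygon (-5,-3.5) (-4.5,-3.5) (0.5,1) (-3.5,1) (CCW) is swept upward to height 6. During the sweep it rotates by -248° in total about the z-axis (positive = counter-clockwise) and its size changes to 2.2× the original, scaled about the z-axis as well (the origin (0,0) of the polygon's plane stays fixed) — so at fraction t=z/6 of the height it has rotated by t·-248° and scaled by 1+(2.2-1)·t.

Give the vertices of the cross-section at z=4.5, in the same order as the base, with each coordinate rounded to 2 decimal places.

t = z/height = 4.5/6 = 0.75
s = 1 + (scale-1)·z/height = 1 + (2.2-1)·4.5/6 = 1.900000
θ = twist·z/height = -248°·4.5/6 = -186.0000° = -3.246312 rad
cos θ = -0.994522, sin θ = 0.104528 (intermediates below are computed at full precision and shown rounded to 5 d.p.)
v1: (-5,-3.5) → rotate → (5.33846,2.95818) → ×s → (10.14307,5.62055) → (10.14,5.62)
v2: (-4.5,-3.5) → rotate → (4.84120,3.01045) → ×s → (9.19828,5.71985) → (9.20,5.72)
v3: (0.5,1) → rotate → (-0.60179,-0.94226) → ×s → (-1.14340,-1.79029) → (-1.14,-1.79)
v4: (-3.5,1) → rotate → (3.37630,-1.36037) → ×s → (6.41497,-2.58471) → (6.41,-2.58)

Cross-section at z=4.5: (10.14,5.62) (9.20,5.72) (-1.14,-1.79) (6.41,-2.58)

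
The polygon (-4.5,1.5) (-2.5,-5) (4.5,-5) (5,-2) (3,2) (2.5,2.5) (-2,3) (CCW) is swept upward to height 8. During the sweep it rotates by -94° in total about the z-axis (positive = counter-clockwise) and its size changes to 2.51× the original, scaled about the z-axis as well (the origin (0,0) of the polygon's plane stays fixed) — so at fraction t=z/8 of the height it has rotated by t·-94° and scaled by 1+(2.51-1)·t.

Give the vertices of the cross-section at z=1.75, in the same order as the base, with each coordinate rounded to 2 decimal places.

t = z/height = 1.75/8 = 0.21875
s = 1 + (scale-1)·z/height = 1 + (2.51-1)·1.75/8 = 1.330313
θ = twist·z/height = -94°·1.75/8 = -20.5625° = -0.358883 rad
cos θ = 0.936290, sin θ = -0.351229 (intermediates below are computed at full precision and shown rounded to 5 d.p.)
v1: (-4.5,1.5) → rotate → (-3.68646,2.98496) → ×s → (-4.90414,3.97094) → (-4.90,3.97)
v2: (-2.5,-5) → rotate → (-4.09687,-3.80338) → ×s → (-5.45012,-5.05968) → (-5.45,-5.06)
v3: (4.5,-5) → rotate → (2.45716,-6.26198) → ×s → (3.26879,-8.33039) → (3.27,-8.33)
v4: (5,-2) → rotate → (3.97899,-3.62872) → ×s → (5.29330,-4.82734) → (5.29,-4.83)
v5: (3,2) → rotate → (3.51133,0.81889) → ×s → (4.67116,1.08938) → (4.67,1.09)
v6: (2.5,2.5) → rotate → (3.21880,1.46265) → ×s → (4.28201,1.94578) → (4.28,1.95)
v7: (-2,3) → rotate → (-0.81889,3.51133) → ×s → (-1.08938,4.67116) → (-1.09,4.67)

Cross-section at z=1.75: (-4.90,3.97) (-5.45,-5.06) (3.27,-8.33) (5.29,-4.83) (4.67,1.09) (4.28,1.95) (-1.09,4.67)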